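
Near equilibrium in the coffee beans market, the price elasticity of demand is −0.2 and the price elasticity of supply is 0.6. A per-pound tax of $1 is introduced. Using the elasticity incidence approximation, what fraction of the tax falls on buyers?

Incidence ratio: buyers' share ≈ εs / (εs + |εd|) = 0.6 / (0.6 + 0.2) = 0.75.
Supply is the more elastic side, so buyers bear the larger share.

Buyers' share ≈ 0.75.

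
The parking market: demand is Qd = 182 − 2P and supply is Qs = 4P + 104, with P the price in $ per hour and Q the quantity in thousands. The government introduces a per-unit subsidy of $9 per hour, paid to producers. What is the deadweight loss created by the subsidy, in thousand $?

Without the subsidy, 182 − 2P = 4P + 104 gives 6P = 78, so P* = $13 and Q* = 156.
With a per-unit subsidy paid to producers, each receives P + 9 per unit sold, so supply becomes Qs = 4(P + 9) + 104.
Solving gives Q = 168 with consumers paying $7 and producers receiving $16 (the $9 wedge).
Quantity rises by |ΔQ| = |156 − 168| = 12.
DWL = ½ · t · |ΔQ| = ½ · 9 · 12 = $54.

Deadweight loss = $54 thousand.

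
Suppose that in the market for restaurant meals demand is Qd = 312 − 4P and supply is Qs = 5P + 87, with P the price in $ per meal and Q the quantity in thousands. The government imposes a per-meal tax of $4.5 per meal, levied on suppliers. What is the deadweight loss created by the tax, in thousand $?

Deadweight loss = $22.5 thousand.

Without the tax, 312 − 4P = 5P + 87 gives 9P = 225, so P* = $25 and Q* = 212.
With the tax collected from suppliers, supply shifts: Qs = 5(P − 4.5) + 87.
Solving gives Q = 202 with buyers paying $27.5 and suppliers receiving $23 (the $4.5 wedge).
Quantity falls by |ΔQ| = |212 − 202| = 10.
DWL = ½ · t · |ΔQ| = ½ · 4.5 · 10 = $22.5.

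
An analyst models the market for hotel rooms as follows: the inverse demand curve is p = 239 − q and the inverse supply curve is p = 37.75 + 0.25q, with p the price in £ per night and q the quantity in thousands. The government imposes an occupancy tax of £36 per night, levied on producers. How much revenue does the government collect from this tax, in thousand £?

Inverting to q(p) form: qd = 239 − p; qs = 4p − 151.
Without the tax, 239 − p = 4p − 151 gives 5p = 390, so p* = £78 and q* = 161.
With the tax collected from producers, supply shifts: qs = 4(p − 36) − 151.
Solving gives q = 132.2 with consumers paying £106.8 and producers receiving £70.8 (the £36 wedge).
Revenue = t · Q = 36 · 132.2 = £4759.2.

Tax revenue = £4759.2 thousand.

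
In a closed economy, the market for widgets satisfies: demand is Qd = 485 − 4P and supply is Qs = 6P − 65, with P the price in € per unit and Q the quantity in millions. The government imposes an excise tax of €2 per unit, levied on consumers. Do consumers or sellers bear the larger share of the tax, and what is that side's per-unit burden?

Without the tax, 485 − 4P = 6P − 65 gives 10P = 550, so P* = €55 and Q* = 265.
With the tax collected from consumers, demand (in seller-price terms) shifts: Qd = 485 − 4(P + 2).
Solving gives Q = 260.2 with consumers paying €56.2 and sellers receiving €54.2 (the €2 wedge).
Per-unit burden: consumers €1.2, sellers €0.8.
Consumers take the larger share because demand is less price-elastic here (demand slope 4 vs supply slope 6).
The less price-elastic side of the market bears the larger share of a per-unit tax.

Consumers bear the larger share: €1.2 per unit.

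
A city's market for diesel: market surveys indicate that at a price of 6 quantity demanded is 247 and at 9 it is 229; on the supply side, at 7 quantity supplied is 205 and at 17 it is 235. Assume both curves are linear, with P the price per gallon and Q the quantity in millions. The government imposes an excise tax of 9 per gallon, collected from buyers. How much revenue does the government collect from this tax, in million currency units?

Tax revenue = 1791 million.

Demand slope: (229 − 247)/(9 − 6) = -6, so Qd = 283 − 6P.
Supply slope: (235 − 205)/(17 − 7) = 3, so Qs = 3P + 184.
Without the tax, 283 − 6P = 3P + 184 gives 9P = 99, so P* = 11 and Q* = 217.
With the tax collected from buyers, demand (in seller-price terms) shifts: Qd = 283 − 6(P + 9).
Solving gives Q = 199 with buyers paying 14 and sellers receiving 5 (the 9 wedge).
Revenue = t · Q = 9 · 199 = 1791.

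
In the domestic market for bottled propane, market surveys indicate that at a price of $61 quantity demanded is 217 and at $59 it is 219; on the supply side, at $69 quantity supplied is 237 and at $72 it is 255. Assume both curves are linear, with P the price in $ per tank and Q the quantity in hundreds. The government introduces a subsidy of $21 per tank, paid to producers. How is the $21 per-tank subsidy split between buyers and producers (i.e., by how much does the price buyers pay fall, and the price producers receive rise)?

Buyers gain $18 per tank; producers gain $3 per tank.

Demand slope: (219 − 217)/(59 − 61) = -1, so Qd = 278 − P.
Supply slope: (255 − 237)/(72 − 69) = 6, so Qs = 6P − 177.
Without the subsidy, 278 − P = 6P − 177 gives 7P = 455, so P* = $65 and Q* = 213.
With a per-unit subsidy paid to producers, each receives P + 21 per unit sold, so supply becomes Qs = 6(P + 21) − 177.
Solving gives Q = 231 with buyers paying $47 and producers receiving $68 (the $21 wedge).
Gain to buyers: $18; to producers: $3. (They sum to $21.)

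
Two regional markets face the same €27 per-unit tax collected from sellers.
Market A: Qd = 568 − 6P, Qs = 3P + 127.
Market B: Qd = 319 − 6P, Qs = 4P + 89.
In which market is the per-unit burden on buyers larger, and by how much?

Market A: pre-tax P* = €49, Q* = 274; post-tax Q = 220; per-unit burden on buyers = €9.
Market B: pre-tax P* = €23, Q* = 181; post-tax Q = 116.2; per-unit burden on buyers = €10.8.
Difference: €9 vs €10.8 → market B is larger by €1.8.

Market B, by €1.8.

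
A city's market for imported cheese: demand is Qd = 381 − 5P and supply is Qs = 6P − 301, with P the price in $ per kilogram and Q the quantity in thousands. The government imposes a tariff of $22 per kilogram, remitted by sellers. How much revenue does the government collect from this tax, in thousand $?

Tax revenue = $242 thousand.

Before the tax: set 381 − 5P = 6P − 301 → P* = $62, Q* = 71.
With the tax collected from sellers, supply shifts: Qs = 6(P − 22) − 301.
Solving gives Q = 11 with consumers paying $74 and sellers receiving $52 (the $22 wedge).
Revenue = t · Q = 22 · 11 = $242.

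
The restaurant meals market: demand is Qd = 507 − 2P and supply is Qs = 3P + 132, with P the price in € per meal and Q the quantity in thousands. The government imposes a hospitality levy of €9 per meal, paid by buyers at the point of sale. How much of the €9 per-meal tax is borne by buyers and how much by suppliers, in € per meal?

Buyers bear €5.4 per meal; suppliers bear €3.6 per meal.

Before the tax: set 507 − 2P = 3P + 132 → P* = €75, Q* = 357.
With the tax collected from buyers, demand (in seller-price terms) shifts: Qd = 507 − 2(P + 9).
Solving gives Q = 346.2 with buyers paying €80.4 and suppliers receiving €71.4 (the €9 wedge).
Burden on buyers: €5.4; on suppliers: €3.6. (They sum to €9.)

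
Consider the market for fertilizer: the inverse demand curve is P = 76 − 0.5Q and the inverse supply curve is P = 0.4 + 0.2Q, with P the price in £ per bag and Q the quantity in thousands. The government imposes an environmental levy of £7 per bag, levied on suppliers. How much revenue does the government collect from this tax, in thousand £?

Rewrite in direct form: Qd = 152 − 2P and Qs = 5P − 2.
Before the tax: set 152 − 2P = 5P − 2 → P* = £22, Q* = 108.
With the tax collected from suppliers, supply shifts: Qs = 5(P − 7) − 2.
Solving gives Q = 98 with consumers paying £27 and suppliers receiving £20 (the £7 wedge).
Revenue = t · Q = 7 · 98 = £686.

Tax revenue = £686 thousand.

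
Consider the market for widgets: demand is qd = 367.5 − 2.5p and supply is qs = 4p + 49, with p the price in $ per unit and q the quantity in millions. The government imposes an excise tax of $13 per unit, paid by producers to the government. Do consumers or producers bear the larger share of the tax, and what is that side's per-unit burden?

Consumers bear the larger share: $8 per unit.

Without the tax, 367.5 − 2.5p = 4p + 49 gives 6.5p = 318.5, so p* = $49 and q* = 245.
With the tax collected from producers, supply shifts: qs = 4(p − 13) + 49.
New equilibrium: consumers pay $57, producers receive $44, q = 225. (Wedge: pb − ps = 13.)
Per-unit burden: consumers $8, producers $5.
Consumers take the larger share because demand is less price-elastic here (demand slope 2.5 vs supply slope 4).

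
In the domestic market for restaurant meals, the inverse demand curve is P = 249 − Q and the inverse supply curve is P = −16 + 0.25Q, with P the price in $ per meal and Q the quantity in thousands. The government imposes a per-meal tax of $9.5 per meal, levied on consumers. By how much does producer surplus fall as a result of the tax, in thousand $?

Producer surplus falls by $395.58 thousand.

Inverting to Q(P) form: Qd = 249 − P; Qs = 4P + 64.
Before the tax: set 249 − P = 4P + 64 → P* = $37, Q* = 212.
With the tax collected from consumers, demand (in seller-price terms) shifts: Qd = 249 − (P + 9.5).
Solving gives Q = 204.4 with consumers paying $44.6 and suppliers receiving $35.1 (the $9.5 wedge).
ΔPS is the trapezoid between Q = 204.4 and Q = 212 of height $1.9: ½ · (212 + 204.4) · 1.9 = $395.58.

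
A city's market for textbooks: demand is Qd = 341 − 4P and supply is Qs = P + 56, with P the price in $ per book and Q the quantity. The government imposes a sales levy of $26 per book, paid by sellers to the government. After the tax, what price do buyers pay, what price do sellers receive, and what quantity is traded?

Without the tax, 341 − 4P = P + 56 gives 5P = 285, so P* = $57 and Q* = 113.
With the tax collected from sellers, supply shifts: Qs = (P − 26) + 56.
New equilibrium: buyers pay $62.2, sellers receive $36.2, Q = 92.2. (Wedge: Pb − Ps = 26.)

Buyers pay $62.2; sellers receive $36.2; quantity = 92.2.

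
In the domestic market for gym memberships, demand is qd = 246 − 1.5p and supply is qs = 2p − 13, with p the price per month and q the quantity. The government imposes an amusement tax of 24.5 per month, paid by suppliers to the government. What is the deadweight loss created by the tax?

Without the tax, 246 − 1.5p = 2p − 13 gives 3.5p = 259, so p* = 74 and q* = 135.
With the tax collected from suppliers, supply shifts: qs = 2(p − 24.5) − 13.
New equilibrium: consumers pay 88, suppliers receive 63.5, q = 114. (Wedge: pb − ps = 24.5.)
Quantity falls by |ΔQ| = |135 − 114| = 21.
DWL = ½ · t · |ΔQ| = ½ · 24.5 · 21 = 257.25.

Deadweight loss = 257.25.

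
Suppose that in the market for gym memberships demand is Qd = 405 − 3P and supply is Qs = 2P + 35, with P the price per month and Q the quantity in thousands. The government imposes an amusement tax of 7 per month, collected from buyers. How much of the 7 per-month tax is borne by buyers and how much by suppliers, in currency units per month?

Buyers bear 2.8 per month; suppliers bear 4.2 per month.

Before the tax: set 405 − 3P = 2P + 35 → P* = 74, Q* = 183.
With the tax collected from buyers, demand (in seller-price terms) shifts: Qd = 405 − 3(P + 7).
Solving gives Q = 174.6 with buyers paying 76.8 and suppliers receiving 69.8 (the 7 wedge).
Burden on buyers: 2.8; on suppliers: 4.2. (They sum to 7.)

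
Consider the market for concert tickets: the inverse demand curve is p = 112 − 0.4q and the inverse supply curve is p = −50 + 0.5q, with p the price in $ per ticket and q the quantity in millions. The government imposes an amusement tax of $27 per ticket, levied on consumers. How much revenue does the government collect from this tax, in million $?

Tax revenue = $4050 million.

Inverting to q(p) form: qd = 280 − 2.5p; qs = 2p + 100.
Without the tax, 280 − 2.5p = 2p + 100 gives 4.5p = 180, so p* = $40 and q* = 180.
With the tax collected from consumers, demand (in seller-price terms) shifts: qd = 280 − 2.5(p + 27).
New equilibrium: consumers pay $52, suppliers receive $25, q = 150. (Wedge: pb − ps = 27.)
Revenue = t · Q = 27 · 150 = $4050.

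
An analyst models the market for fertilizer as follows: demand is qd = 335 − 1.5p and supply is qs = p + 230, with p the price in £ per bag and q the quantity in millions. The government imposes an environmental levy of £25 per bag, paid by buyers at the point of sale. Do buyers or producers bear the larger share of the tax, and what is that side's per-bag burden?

Producers bear the larger share: £15 per bag.

Before the tax: set 335 − 1.5p = p + 230 → p* = £42, q* = 272.
With the tax collected from buyers, demand (in seller-price terms) shifts: qd = 335 − 1.5(p + 25).
Solving gives q = 257 with buyers paying £52 and producers receiving £27 (the £25 wedge).
Per-bag burden: buyers £10, producers £15.
Producers take the larger share because supply is less price-elastic here (demand slope 1.5 vs supply slope 1).
The less price-elastic side of the market bears the larger share of a per-unit tax.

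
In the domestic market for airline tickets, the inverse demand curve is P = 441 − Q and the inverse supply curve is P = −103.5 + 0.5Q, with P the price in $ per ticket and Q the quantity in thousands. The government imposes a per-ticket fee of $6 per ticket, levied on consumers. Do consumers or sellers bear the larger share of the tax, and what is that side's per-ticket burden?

Inverting to Q(P) form: Qd = 441 − P; Qs = 2P + 207.
Without the tax, 441 − P = 2P + 207 gives 3P = 234, so P* = $78 and Q* = 363.
With the tax collected from consumers, demand (in seller-price terms) shifts: Qd = 441 − (P + 6).
New equilibrium: consumers pay $82, sellers receive $76, Q = 359. (Wedge: Pb − Ps = 6.)
Per-ticket burden: consumers $4, sellers $2.
Consumers take the larger share because demand is less price-elastic here (demand slope 1 vs supply slope 2).
The less price-elastic side of the market bears the larger share of a per-unit tax.

Consumers bear the larger share: $4 per ticket.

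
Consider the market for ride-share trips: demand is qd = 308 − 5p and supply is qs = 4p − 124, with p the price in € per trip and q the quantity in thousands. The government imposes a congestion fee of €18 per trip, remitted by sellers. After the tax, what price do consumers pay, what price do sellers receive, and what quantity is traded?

Consumers pay €56; sellers receive €38; quantity = 28.

Before the tax: set 308 − 5p = 4p − 124 → p* = €48, q* = 68.
With the tax collected from sellers, supply shifts: qs = 4(p − 18) − 124.
New equilibrium: consumers pay €56, sellers receive €38, q = 28. (Wedge: pb − ps = 18.)
The less price-elastic side of the market bears the larger share of a per-unit tax.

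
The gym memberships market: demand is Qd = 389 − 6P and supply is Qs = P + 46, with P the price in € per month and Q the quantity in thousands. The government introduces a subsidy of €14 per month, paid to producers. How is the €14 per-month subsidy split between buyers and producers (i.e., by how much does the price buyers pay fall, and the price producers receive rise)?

Buyers gain €2 per month; producers gain €12 per month.

Without the subsidy, 389 − 6P = P + 46 gives 7P = 343, so P* = €49 and Q* = 95.
With a per-unit subsidy paid to producers, each receives P + 14 per unit sold, so supply becomes Qs = (P + 14) + 46.
Solving gives Q = 107 with buyers paying €47 and producers receiving €61 (the €14 wedge).
Gain to buyers: €2; to producers: €12. (They sum to €14.)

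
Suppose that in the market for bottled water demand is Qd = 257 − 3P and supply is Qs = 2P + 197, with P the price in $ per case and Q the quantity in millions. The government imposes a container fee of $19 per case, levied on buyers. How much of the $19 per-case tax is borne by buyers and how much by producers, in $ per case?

Before the tax: set 257 − 3P = 2P + 197 → P* = $12, Q* = 221.
With the tax collected from buyers, demand (in seller-price terms) shifts: Qd = 257 − 3(P + 19).
New equilibrium: buyers pay $19.6, producers receive $0.6, Q = 198.2. (Wedge: Pb − Ps = 19.)
Burden on buyers: $7.6; on producers: $11.4. (They sum to $19.)
The less price-elastic side of the market bears the larger share of a per-unit tax.

Buyers bear $7.6 per case; producers bear $11.4 per case.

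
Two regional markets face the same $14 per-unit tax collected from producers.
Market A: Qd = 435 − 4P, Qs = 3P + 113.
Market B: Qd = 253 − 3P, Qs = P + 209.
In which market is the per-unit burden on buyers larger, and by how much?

Market A, by $2.5.

Market A: pre-tax P* = $46, Q* = 251; post-tax Q = 227; per-unit burden on buyers = $6.
Market B: pre-tax P* = $11, Q* = 220; post-tax Q = 209.5; per-unit burden on buyers = $3.5.
Difference: $6 vs $3.5 → market A is larger by $2.5.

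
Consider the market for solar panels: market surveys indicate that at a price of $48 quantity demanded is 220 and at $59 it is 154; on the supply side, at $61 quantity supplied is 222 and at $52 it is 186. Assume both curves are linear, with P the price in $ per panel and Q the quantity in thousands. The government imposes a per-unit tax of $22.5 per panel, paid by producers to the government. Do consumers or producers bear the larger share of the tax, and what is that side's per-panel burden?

Producers bear the larger share: $13.5 per panel.

Demand slope: (154 − 220)/(59 − 48) = -6, so Qd = 508 − 6P.
Supply slope: (186 − 222)/(52 − 61) = 4, so Qs = 4P − 22.
Without the tax, 508 − 6P = 4P − 22 gives 10P = 530, so P* = $53 and Q* = 190.
With the tax collected from producers, supply shifts: Qs = 4(P − 22.5) − 22.
New equilibrium: consumers pay $62, producers receive $39.5, Q = 136. (Wedge: Pb − Ps = 22.5.)
Per-panel burden: consumers $9, producers $13.5.
Producers take the larger share because supply is less price-elastic here (demand slope 6 vs supply slope 4).
The less price-elastic side of the market bears the larger share of a per-unit tax.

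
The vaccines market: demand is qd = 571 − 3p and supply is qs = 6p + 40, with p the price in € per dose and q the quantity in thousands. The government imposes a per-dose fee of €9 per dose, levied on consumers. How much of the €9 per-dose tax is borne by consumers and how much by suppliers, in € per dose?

Before the tax: set 571 − 3p = 6p + 40 → p* = €59, q* = 394.
With the tax collected from consumers, demand (in seller-price terms) shifts: qd = 571 − 3(p + 9).
New equilibrium: consumers pay €65, suppliers receive €56, q = 376. (Wedge: pb − ps = 9.)
Burden on consumers: €6; on suppliers: €3. (They sum to €9.)
The less price-elastic side of the market bears the larger share of a per-unit tax.

Consumers bear €6 per dose; suppliers bear €3 per dose.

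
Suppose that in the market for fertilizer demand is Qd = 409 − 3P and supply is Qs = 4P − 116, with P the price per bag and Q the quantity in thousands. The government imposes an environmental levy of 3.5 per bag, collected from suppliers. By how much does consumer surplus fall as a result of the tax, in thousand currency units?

Without the tax, 409 − 3P = 4P − 116 gives 7P = 525, so P* = 75 and Q* = 184.
With the tax collected from suppliers, supply shifts: Qs = 4(P − 3.5) − 116.
Solving gives Q = 178 with buyers paying 77 and suppliers receiving 73.5 (the 3.5 wedge).
ΔCS is the trapezoid between Q = 178 and Q = 184 of height 2: ½ · (184 + 178) · 2 = 362.

Consumer surplus falls by 362 thousand.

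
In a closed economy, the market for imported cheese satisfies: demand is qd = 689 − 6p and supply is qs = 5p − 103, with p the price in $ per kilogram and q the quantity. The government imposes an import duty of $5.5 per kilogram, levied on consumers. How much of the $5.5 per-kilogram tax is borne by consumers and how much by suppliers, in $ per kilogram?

Consumers bear $2.5 per kilogram; suppliers bear $3 per kilogram.

Before the tax: set 689 − 6p = 5p − 103 → p* = $72, q* = 257.
With the tax collected from consumers, demand (in seller-price terms) shifts: qd = 689 − 6(p + 5.5).
New equilibrium: consumers pay $74.5, suppliers receive $69, q = 242. (Wedge: pb − ps = 5.5.)
Burden on consumers: $2.5; on suppliers: $3. (They sum to $5.5.)
The less price-elastic side of the market bears the larger share of a per-unit tax.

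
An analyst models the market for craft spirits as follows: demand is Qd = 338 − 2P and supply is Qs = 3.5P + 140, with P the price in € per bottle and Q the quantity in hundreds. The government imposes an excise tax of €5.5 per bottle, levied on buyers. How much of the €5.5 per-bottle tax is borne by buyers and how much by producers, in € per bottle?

Buyers bear €3.5 per bottle; producers bear €2 per bottle.

Before the tax: set 338 − 2P = 3.5P + 140 → P* = €36, Q* = 266.
With the tax collected from buyers, demand (in seller-price terms) shifts: Qd = 338 − 2(P + 5.5).
Solving gives Q = 259 with buyers paying €39.5 and producers receiving €34 (the €5.5 wedge).
Burden on buyers: €3.5; on producers: €2. (They sum to €5.5.)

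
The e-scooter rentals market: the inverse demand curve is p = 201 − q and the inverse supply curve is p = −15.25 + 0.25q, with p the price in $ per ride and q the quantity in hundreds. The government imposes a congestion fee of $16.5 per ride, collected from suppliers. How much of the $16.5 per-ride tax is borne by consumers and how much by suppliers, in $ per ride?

Consumers bear $13.2 per ride; suppliers bear $3.3 per ride.

Rewrite in direct form: qd = 201 − p and qs = 4p + 61.
Before the tax: set 201 − p = 4p + 61 → p* = $28, q* = 173.
With the tax collected from suppliers, supply shifts: qs = 4(p − 16.5) + 61.
Solving gives q = 159.8 with consumers paying $41.2 and suppliers receiving $24.7 (the $16.5 wedge).
Burden on consumers: $13.2; on suppliers: $3.3. (They sum to $16.5.)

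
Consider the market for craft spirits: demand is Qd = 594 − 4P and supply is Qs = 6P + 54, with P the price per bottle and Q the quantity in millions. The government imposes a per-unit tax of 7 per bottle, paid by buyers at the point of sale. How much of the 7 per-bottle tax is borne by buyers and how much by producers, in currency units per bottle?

Without the tax, 594 − 4P = 6P + 54 gives 10P = 540, so P* = 54 and Q* = 378.
With the tax collected from buyers, demand (in seller-price terms) shifts: Qd = 594 − 4(P + 7).
New equilibrium: buyers pay 58.2, producers receive 51.2, Q = 361.2. (Wedge: Pb − Ps = 7.)
Burden on buyers: 4.2; on producers: 2.8. (They sum to 7.)
The less price-elastic side of the market bears the larger share of a per-unit tax.

Buyers bear 4.2 per bottle; producers bear 2.8 per bottle.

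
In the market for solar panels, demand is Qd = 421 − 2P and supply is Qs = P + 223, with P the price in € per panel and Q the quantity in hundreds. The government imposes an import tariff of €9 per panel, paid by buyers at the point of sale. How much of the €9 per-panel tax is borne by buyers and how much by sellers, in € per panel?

Without the tax, 421 − 2P = P + 223 gives 3P = 198, so P* = €66 and Q* = 289.
With the tax collected from buyers, demand (in seller-price terms) shifts: Qd = 421 − 2(P + 9).
Solving gives Q = 283 with buyers paying €69 and sellers receiving €60 (the €9 wedge).
Burden on buyers: €3; on sellers: €6. (They sum to €9.)

Buyers bear €3 per panel; sellers bear €6 per panel.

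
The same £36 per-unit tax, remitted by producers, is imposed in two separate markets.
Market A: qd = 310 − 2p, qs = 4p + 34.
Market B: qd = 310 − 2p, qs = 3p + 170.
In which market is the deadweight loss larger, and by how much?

Market A, by £86.4.

Market A: pre-tax p* = £46, q* = 218; post-tax q = 170; deadweight loss = £864.
Market B: pre-tax p* = £28, q* = 254; post-tax q = 210.8; deadweight loss = £777.6.
Difference: £864 vs £777.6 → market A is larger by £86.4.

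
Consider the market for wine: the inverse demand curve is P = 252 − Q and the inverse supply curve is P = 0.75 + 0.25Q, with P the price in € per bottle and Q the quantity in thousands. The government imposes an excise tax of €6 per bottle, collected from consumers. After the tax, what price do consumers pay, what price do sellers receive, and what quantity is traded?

Consumers pay €55.8; sellers receive €49.8; quantity = 196.2.

Rewrite in direct form: Qd = 252 − P and Qs = 4P − 3.
Before the tax: set 252 − P = 4P − 3 → P* = €51, Q* = 201.
With the tax collected from consumers, demand (in seller-price terms) shifts: Qd = 252 − (P + 6).
New equilibrium: consumers pay €55.8, sellers receive €49.8, Q = 196.2. (Wedge: Pb − Ps = 6.)
The less price-elastic side of the market bears the larger share of a per-unit tax.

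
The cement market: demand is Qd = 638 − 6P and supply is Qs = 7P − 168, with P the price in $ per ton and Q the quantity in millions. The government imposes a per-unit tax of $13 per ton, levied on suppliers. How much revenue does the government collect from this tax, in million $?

Tax revenue = $2912 million.

Before the tax: set 638 − 6P = 7P − 168 → P* = $62, Q* = 266.
With the tax collected from suppliers, supply shifts: Qs = 7(P − 13) − 168.
New equilibrium: buyers pay $69, suppliers receive $56, Q = 224. (Wedge: Pb − Ps = 13.)
Revenue = t · Q = 13 · 224 = $2912.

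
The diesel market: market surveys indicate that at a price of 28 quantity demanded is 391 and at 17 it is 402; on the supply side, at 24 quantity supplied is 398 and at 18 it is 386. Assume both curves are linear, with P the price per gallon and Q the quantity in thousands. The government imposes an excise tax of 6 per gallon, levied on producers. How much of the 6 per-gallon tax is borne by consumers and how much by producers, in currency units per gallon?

Consumers bear 4 per gallon; producers bear 2 per gallon.

Demand slope: (402 − 391)/(17 − 28) = -1, so Qd = 419 − P.
Supply slope: (386 − 398)/(18 − 24) = 2, so Qs = 2P + 350.
Without the tax, 419 − P = 2P + 350 gives 3P = 69, so P* = 23 and Q* = 396.
With the tax collected from producers, supply shifts: Qs = 2(P − 6) + 350.
Solving gives Q = 392 with consumers paying 27 and producers receiving 21 (the 6 wedge).
Burden on consumers: 4; on producers: 2. (They sum to 6.)
The less price-elastic side of the market bears the larger share of a per-unit tax.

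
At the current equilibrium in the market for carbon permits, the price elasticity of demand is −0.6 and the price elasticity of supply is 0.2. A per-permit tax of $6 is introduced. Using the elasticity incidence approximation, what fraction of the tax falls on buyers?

Buyers' share ≈ 0.25.

Incidence ratio: buyers' share ≈ εs / (εs + |εd|) = 0.2 / (0.2 + 0.6) = 0.25.
Supply is the less elastic side, so buyers bear the smaller share.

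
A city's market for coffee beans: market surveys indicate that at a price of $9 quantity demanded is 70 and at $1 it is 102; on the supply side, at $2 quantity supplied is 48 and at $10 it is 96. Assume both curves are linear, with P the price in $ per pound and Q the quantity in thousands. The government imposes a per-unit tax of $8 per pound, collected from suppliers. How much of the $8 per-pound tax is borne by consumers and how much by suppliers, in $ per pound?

Consumers bear $4.8 per pound; suppliers bear $3.2 per pound.

Demand slope: (102 − 70)/(1 − 9) = -4, so Qd = 106 − 4P.
Supply slope: (96 − 48)/(10 − 2) = 6, so Qs = 6P + 36.
Without the tax, 106 − 4P = 6P + 36 gives 10P = 70, so P* = $7 and Q* = 78.
With the tax collected from suppliers, supply shifts: Qs = 6(P − 8) + 36.
Solving gives Q = 58.8 with consumers paying $11.8 and suppliers receiving $3.8 (the $8 wedge).
Burden on consumers: $4.8; on suppliers: $3.2. (They sum to $8.)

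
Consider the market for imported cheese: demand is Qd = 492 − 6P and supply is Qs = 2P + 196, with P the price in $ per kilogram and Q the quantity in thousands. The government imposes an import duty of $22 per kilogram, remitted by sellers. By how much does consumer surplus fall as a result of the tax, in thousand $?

Consumer surplus falls by $1394.25 thousand.

Before the tax: set 492 − 6P = 2P + 196 → P* = $37, Q* = 270.
With the tax collected from sellers, supply shifts: Qs = 2(P − 22) + 196.
Solving gives Q = 237 with consumers paying $42.5 and sellers receiving $20.5 (the $22 wedge).
ΔCS is the trapezoid between Q = 237 and Q = 270 of height $5.5: ½ · (270 + 237) · 5.5 = $1394.25.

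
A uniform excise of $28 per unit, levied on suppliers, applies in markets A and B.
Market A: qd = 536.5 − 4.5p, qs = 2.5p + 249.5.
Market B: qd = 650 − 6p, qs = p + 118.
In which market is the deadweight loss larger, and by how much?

Market A: pre-tax p* = $41, q* = 352; post-tax q = 307; deadweight loss = $630.
Market B: pre-tax p* = $76, q* = 194; post-tax q = 170; deadweight loss = $336.
Difference: $630 vs $336 → market A is larger by $294.

Market A, by $294.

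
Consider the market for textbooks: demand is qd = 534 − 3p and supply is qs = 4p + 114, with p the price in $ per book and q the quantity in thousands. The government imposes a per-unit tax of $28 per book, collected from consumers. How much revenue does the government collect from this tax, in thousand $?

Tax revenue = $8568 thousand.

Before the tax: set 534 − 3p = 4p + 114 → p* = $60, q* = 354.
With the tax collected from consumers, demand (in seller-price terms) shifts: qd = 534 − 3(p + 28).
Solving gives q = 306 with consumers paying $76 and producers receiving $48 (the $28 wedge).
Revenue = t · Q = 28 · 306 = $8568.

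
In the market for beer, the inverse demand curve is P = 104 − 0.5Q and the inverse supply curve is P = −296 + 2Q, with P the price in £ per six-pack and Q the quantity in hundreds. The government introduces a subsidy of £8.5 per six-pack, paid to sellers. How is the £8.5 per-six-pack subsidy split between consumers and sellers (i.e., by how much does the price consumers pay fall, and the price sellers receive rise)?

Consumers gain £1.7 per six-pack; sellers gain £6.8 per six-pack.

Rewrite in direct form: Qd = 208 − 2P and Qs = 0.5P + 148.
Before the subsidy: set 208 − 2P = 0.5P + 148 → P* = £24, Q* = 160.
With a per-unit subsidy paid to sellers, each receives P + 8.5 per unit sold, so supply becomes Qs = 0.5(P + 8.5) + 148.
Solving gives Q = 163.4 with consumers paying £22.3 and sellers receiving £30.8 (the £8.5 wedge).
Gain to consumers: £1.7; to sellers: £6.8. (They sum to £8.5.)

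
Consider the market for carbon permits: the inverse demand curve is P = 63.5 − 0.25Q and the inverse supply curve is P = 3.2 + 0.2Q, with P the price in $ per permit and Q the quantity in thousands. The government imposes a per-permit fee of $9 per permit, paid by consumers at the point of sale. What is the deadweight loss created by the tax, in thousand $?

Deadweight loss = $90 thousand.

Inverting to Q(P) form: Qd = 254 − 4P; Qs = 5P − 16.
Without the tax, 254 − 4P = 5P − 16 gives 9P = 270, so P* = $30 and Q* = 134.
With the tax collected from consumers, demand (in seller-price terms) shifts: Qd = 254 − 4(P + 9).
New equilibrium: consumers pay $35, suppliers receive $26, Q = 114. (Wedge: Pb − Ps = 9.)
Quantity falls by |ΔQ| = |134 − 114| = 20.
DWL = ½ · t · |ΔQ| = ½ · 9 · 20 = $90.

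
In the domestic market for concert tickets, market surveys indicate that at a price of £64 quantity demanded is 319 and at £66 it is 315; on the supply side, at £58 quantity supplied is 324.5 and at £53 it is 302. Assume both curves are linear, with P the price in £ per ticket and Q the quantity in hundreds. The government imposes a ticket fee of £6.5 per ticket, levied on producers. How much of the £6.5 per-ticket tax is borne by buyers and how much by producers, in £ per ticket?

Buyers bear £4.5 per ticket; producers bear £2 per ticket.

Demand slope: (315 − 319)/(66 − 64) = -2, so Qd = 447 − 2P.
Supply slope: (302 − 324.5)/(53 − 58) = 4.5, so Qs = 4.5P + 63.5.
Before the tax: set 447 − 2P = 4.5P + 63.5 → P* = £59, Q* = 329.
With the tax collected from producers, supply shifts: Qs = 4.5(P − 6.5) + 63.5.
New equilibrium: buyers pay £63.5, producers receive £57, Q = 320. (Wedge: Pb − Ps = 6.5.)
Burden on buyers: £4.5; on producers: £2. (They sum to £6.5.)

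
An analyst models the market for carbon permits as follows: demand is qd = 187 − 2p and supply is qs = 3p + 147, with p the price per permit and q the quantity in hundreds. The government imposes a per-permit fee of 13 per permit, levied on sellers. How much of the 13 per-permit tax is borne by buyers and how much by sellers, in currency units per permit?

Buyers bear 7.8 per permit; sellers bear 5.2 per permit.

Without the tax, 187 − 2p = 3p + 147 gives 5p = 40, so p* = 8 and q* = 171.
With the tax collected from sellers, supply shifts: qs = 3(p − 13) + 147.
Solving gives q = 155.4 with buyers paying 15.8 and sellers receiving 2.8 (the 13 wedge).
Burden on buyers: 7.8; on sellers: 5.2. (They sum to 13.)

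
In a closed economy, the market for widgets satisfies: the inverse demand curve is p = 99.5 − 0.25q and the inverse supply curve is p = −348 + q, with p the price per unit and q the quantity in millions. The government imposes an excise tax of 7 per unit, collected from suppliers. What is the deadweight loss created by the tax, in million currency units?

Deadweight loss = 19.6 million.

Inverting to q(p) form: qd = 398 − 4p; qs = p + 348.
Without the tax, 398 − 4p = p + 348 gives 5p = 50, so p* = 10 and q* = 358.
With the tax collected from suppliers, supply shifts: qs = (p − 7) + 348.
Solving gives q = 352.4 with buyers paying 11.4 and suppliers receiving 4.4 (the 7 wedge).
Quantity falls by |ΔQ| = |358 − 352.4| = 5.6.
DWL = ½ · t · |ΔQ| = ½ · 7 · 5.6 = 19.6.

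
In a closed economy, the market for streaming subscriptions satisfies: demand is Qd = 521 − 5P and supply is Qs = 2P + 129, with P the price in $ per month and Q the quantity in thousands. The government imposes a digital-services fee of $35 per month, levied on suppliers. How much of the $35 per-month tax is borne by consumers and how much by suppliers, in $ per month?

Without the tax, 521 − 5P = 2P + 129 gives 7P = 392, so P* = $56 and Q* = 241.
With the tax collected from suppliers, supply shifts: Qs = 2(P − 35) + 129.
New equilibrium: consumers pay $66, suppliers receive $31, Q = 191. (Wedge: Pb − Ps = 35.)
Burden on consumers: $10; on suppliers: $25. (They sum to $35.)

Consumers bear $10 per month; suppliers bear $25 per month.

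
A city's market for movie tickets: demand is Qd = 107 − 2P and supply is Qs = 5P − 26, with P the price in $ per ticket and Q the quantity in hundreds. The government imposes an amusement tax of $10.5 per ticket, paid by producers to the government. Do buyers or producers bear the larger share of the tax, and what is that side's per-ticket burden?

Buyers bear the larger share: $7.5 per ticket.

Before the tax: set 107 − 2P = 5P − 26 → P* = $19, Q* = 69.
With the tax collected from producers, supply shifts: Qs = 5(P − 10.5) − 26.
New equilibrium: buyers pay $26.5, producers receive $16, Q = 54. (Wedge: Pb − Ps = 10.5.)
Per-ticket burden: buyers $7.5, producers $3.
Buyers take the larger share because demand is less price-elastic here (demand slope 2 vs supply slope 5).
The less price-elastic side of the market bears the larger share of a per-unit tax.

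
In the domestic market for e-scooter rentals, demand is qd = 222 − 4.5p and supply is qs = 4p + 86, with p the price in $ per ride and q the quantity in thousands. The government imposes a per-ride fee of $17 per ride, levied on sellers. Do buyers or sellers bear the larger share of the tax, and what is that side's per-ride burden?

Before the tax: set 222 − 4.5p = 4p + 86 → p* = $16, q* = 150.
With the tax collected from sellers, supply shifts: qs = 4(p − 17) + 86.
Solving gives q = 114 with buyers paying $24 and sellers receiving $7 (the $17 wedge).
Per-ride burden: buyers $8, sellers $9.
Sellers take the larger share because supply is less price-elastic here (demand slope 4.5 vs supply slope 4).
The less price-elastic side of the market bears the larger share of a per-unit tax.

Sellers bear the larger share: $9 per ride.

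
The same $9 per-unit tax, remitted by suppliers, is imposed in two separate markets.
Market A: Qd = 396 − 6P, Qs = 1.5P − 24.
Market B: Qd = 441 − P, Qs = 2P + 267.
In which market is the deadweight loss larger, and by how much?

Market A, by $21.6.

Market A: pre-tax P* = $56, Q* = 60; post-tax Q = 49.2; deadweight loss = $48.6.
Market B: pre-tax P* = $58, Q* = 383; post-tax Q = 377; deadweight loss = $27.
Difference: $48.6 vs $27 → market A is larger by $21.6.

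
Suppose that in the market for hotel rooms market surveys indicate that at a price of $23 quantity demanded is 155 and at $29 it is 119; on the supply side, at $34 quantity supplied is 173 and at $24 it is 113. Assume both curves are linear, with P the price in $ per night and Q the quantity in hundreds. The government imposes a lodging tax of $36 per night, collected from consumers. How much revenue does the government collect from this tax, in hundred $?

Tax revenue = $828 hundred.

Demand slope: (119 − 155)/(29 − 23) = -6, so Qd = 293 − 6P.
Supply slope: (113 − 173)/(24 − 34) = 6, so Qs = 6P − 31.
Without the tax, 293 − 6P = 6P − 31 gives 12P = 324, so P* = $27 and Q* = 131.
With the tax collected from consumers, demand (in seller-price terms) shifts: Qd = 293 − 6(P + 36).
Solving gives Q = 23 with consumers paying $45 and sellers receiving $9 (the $36 wedge).
Revenue = t · Q = 36 · 23 = $828.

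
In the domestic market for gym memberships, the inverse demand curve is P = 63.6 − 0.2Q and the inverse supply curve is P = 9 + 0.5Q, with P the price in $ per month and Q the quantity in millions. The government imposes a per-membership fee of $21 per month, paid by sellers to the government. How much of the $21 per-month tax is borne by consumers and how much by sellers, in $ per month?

Consumers bear $6 per month; sellers bear $15 per month.

Rewrite in direct form: Qd = 318 − 5P and Qs = 2P − 18.
Without the tax, 318 − 5P = 2P − 18 gives 7P = 336, so P* = $48 and Q* = 78.
With the tax collected from sellers, supply shifts: Qs = 2(P − 21) − 18.
Solving gives Q = 48 with consumers paying $54 and sellers receiving $33 (the $21 wedge).
Burden on consumers: $6; on sellers: $15. (They sum to $21.)
The less price-elastic side of the market bears the larger share of a per-unit tax.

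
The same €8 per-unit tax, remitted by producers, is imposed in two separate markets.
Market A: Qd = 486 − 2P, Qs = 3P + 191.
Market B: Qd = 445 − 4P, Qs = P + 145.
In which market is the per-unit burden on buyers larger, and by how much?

Market A, by €3.2.

Market A: pre-tax P* = €59, Q* = 368; post-tax Q = 358.4; per-unit burden on buyers = €4.8.
Market B: pre-tax P* = €60, Q* = 205; post-tax Q = 198.6; per-unit burden on buyers = €1.6.
Difference: €4.8 vs €1.6 → market A is larger by €3.2.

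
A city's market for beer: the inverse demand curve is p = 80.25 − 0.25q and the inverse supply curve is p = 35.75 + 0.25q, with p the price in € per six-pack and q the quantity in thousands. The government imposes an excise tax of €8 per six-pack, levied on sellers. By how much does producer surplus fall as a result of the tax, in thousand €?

Producer surplus falls by €324 thousand.

Inverting to q(p) form: qd = 321 − 4p; qs = 4p − 143.
Without the tax, 321 − 4p = 4p − 143 gives 8p = 464, so p* = €58 and q* = 89.
With the tax collected from sellers, supply shifts: qs = 4(p − 8) − 143.
Solving gives q = 73 with buyers paying €62 and sellers receiving €54 (the €8 wedge).
ΔPS is the trapezoid between Q = 73 and Q = 89 of height €4: ½ · (89 + 73) · 4 = €324.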